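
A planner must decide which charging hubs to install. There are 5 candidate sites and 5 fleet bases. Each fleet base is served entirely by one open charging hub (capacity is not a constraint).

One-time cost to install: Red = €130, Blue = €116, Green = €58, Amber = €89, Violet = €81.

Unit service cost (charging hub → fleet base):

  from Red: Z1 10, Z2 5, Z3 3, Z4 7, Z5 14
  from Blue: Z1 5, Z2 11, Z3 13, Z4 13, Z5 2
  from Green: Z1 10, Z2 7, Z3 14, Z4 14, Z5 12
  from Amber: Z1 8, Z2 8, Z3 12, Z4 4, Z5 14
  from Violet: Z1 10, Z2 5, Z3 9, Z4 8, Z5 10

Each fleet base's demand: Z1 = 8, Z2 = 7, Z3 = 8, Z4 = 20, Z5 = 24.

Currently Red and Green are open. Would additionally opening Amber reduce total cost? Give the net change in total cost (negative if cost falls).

No — net change +13 (cost rises by 13).

Current service cost with {Red, Green}: 567.
Adding Amber: each fleet base re-picks its cheapest; new service cost 491, saving 76.
Extra fixed cost: 89. Net change = 89 − 76 = 13.
(Totals: 755 → 768.)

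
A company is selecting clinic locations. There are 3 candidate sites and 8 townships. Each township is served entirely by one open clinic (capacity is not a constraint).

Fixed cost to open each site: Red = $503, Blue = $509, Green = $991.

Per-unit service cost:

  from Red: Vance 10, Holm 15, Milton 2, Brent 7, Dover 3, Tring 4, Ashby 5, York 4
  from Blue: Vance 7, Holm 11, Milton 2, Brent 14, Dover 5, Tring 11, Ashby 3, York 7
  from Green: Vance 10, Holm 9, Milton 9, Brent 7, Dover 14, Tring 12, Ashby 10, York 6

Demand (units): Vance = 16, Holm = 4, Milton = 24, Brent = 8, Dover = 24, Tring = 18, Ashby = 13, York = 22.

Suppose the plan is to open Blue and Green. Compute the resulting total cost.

Each township is assigned to its cheapest site among the open ones.
{Blue, Green}: Vance→Blue 7·16=112, Holm→Green 9·4=36, Milton→Blue 2·24=48, Brent→Green 7·8=56, Dover→Blue 5·24=120, Tring→Blue 11·18=198, Ashby→Blue 3·13=39, York→Green 6·22=132. Service 741; fixed 1500; total 2241.

Total cost: 2241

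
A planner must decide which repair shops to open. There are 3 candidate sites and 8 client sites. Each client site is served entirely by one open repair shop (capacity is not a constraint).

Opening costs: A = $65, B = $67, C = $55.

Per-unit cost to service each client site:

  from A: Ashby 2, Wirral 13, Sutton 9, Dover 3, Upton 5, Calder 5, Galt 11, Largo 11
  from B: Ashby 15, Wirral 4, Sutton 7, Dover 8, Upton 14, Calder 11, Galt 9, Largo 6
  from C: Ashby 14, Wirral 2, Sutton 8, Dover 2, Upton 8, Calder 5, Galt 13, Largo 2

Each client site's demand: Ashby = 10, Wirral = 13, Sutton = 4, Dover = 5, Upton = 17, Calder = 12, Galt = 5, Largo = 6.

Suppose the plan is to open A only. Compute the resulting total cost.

Each client site is assigned to its cheapest site among the open ones.
{A}: Ashby→A 2·10=20, Wirral→A 13·13=169, Sutton→A 9·4=36, Dover→A 3·5=15, Upton→A 5·17=85, Calder→A 5·12=60, Galt→A 11·5=55, Largo→A 11·6=66. Service 506; fixed 65; total 571.

Total cost: 571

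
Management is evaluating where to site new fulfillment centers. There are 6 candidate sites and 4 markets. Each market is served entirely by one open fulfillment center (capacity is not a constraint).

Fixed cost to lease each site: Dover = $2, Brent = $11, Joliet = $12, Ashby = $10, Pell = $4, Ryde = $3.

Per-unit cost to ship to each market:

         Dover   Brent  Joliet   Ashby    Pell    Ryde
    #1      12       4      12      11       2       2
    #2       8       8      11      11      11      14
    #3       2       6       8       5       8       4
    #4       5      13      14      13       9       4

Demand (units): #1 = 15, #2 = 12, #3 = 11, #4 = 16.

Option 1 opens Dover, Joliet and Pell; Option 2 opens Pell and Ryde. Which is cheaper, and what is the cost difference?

Option 1 is cheaper by 31.

Option 1: {Dover, Joliet, Pell}: #1→Pell 2·15=30, #2→Dover 8·12=96, #3→Dover 2·11=22, #4→Dover 5·16=80. Service 228; fixed 18; total 246.
Option 2: {Pell, Ryde}: #1→Pell 2·15=30, #2→Pell 11·12=132, #3→Ryde 4·11=44, #4→Ryde 4·16=64. Service 270; fixed 7; total 277.
Difference: |246 − 277| = 31.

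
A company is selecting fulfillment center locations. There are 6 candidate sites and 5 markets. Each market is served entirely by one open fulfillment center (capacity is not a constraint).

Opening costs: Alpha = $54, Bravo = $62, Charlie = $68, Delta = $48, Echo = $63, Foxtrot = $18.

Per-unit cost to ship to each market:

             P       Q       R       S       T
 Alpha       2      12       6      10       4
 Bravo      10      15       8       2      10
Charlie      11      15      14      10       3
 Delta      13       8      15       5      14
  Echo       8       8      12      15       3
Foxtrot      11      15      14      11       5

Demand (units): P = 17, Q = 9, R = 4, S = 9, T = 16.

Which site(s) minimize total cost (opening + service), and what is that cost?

Open Alpha and Delta; minimum total cost 341.

For any fixed open set, each market goes to its cheapest open site; total = fixed + service.
{Alpha, Delta}: P→Alpha 2·17=34, Q→Delta 8·9=72, R→Alpha 6·4=24, S→Delta 5·9=45, T→Alpha 4·16=64. Service 239; fixed 102; total 341.
{Alpha, Delta, Foxtrot}: P→Alpha 2·17=34, Q→Delta 8·9=72, R→Alpha 6·4=24, S→Delta 5·9=45, T→Alpha 4·16=64. Service 239; fixed 120; total 359.
{Alpha, Bravo}: P→Alpha 2·17=34, Q→Alpha 12·9=108, R→Alpha 6·4=24, S→Bravo 2·9=18, T→Alpha 4·16=64. Service 248; fixed 116; total 364.
{Alpha, Bravo, Charlie, Delta, Echo, Foxtrot}: P→Alpha 2·17=34, Q→Delta 8·9=72, R→Alpha 6·4=24, S→Bravo 2·9=18, T→Charlie 3·16=48. Service 196; fixed 313; total 509.
No other subset beats 341.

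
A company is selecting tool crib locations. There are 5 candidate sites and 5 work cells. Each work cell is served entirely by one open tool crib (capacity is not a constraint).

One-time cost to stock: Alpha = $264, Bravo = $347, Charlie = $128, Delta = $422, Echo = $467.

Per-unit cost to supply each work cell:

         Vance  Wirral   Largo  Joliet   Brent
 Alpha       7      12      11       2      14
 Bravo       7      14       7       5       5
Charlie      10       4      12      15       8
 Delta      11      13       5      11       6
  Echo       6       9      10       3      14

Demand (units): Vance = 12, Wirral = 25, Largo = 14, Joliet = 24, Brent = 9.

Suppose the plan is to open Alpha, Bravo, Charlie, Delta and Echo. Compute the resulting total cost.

Total cost: 1963

Each work cell is assigned to its cheapest site among the open ones.
{Alpha, Bravo, Charlie, Delta, Echo}: Vance→Echo 6·12=72, Wirral→Charlie 4·25=100, Largo→Delta 5·14=70, Joliet→Alpha 2·24=48, Brent→Bravo 5·9=45. Service 335; fixed 1628; total 1963.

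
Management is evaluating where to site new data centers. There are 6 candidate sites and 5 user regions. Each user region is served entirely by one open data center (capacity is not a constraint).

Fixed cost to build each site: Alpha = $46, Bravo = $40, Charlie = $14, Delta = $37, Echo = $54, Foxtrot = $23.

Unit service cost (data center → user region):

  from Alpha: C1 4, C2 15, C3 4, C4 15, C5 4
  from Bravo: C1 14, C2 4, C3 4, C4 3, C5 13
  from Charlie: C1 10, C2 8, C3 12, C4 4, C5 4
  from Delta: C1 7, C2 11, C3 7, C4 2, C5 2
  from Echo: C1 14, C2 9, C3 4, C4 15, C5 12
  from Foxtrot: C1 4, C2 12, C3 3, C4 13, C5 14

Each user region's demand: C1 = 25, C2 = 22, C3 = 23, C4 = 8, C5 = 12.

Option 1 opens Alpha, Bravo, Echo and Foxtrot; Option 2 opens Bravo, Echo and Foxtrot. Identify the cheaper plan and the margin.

Option 1 is cheaper by 50.

Option 1: {Alpha, Bravo, Echo, Foxtrot}: C1→Alpha 4·25=100, C2→Bravo 4·22=88, C3→Foxtrot 3·23=69, C4→Bravo 3·8=24, C5→Alpha 4·12=48. Service 329; fixed 163; total 492.
Option 2: {Bravo, Echo, Foxtrot}: C1→Foxtrot 4·25=100, C2→Bravo 4·22=88, C3→Foxtrot 3·23=69, C4→Bravo 3·8=24, C5→Echo 12·12=144. Service 425; fixed 117; total 542.
Difference: |492 − 542| = 50.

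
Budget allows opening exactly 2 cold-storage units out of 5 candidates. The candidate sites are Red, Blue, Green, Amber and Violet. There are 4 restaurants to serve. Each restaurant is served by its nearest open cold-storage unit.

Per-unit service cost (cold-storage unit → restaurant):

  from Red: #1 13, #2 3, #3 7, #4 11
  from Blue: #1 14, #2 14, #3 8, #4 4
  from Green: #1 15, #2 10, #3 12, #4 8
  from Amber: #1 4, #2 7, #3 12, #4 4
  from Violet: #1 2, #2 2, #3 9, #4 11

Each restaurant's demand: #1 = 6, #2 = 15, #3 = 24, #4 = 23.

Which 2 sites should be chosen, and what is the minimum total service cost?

With exactly 2 open, each restaurant uses its cheapest among the chosen.
{Blue, Violet}: #1→Violet 2·6=12, #2→Violet 2·15=30, #3→Blue 8·24=192, #4→Blue 4·23=92. Service cost 326.
{Red, Amber}: service cost 329
{Amber, Violet}: service cost 350
Among all 10 size-2 choices, {Blue, Violet} is lowest.

Choose Blue and Violet; total service cost 326.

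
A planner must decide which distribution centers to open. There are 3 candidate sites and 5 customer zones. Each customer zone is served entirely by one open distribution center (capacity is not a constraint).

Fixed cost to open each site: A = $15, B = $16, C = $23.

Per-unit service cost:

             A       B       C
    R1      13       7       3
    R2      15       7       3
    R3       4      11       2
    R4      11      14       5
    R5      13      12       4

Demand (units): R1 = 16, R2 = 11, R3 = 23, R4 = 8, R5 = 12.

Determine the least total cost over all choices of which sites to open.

Minimum total cost: 238

For any fixed open set, each customer zone goes to its cheapest open site; total = fixed + service.
{C}: R1→C 3·16=48, R2→C 3·11=33, R3→C 2·23=46, R4→C 5·8=40, R5→C 4·12=48. Service 215; fixed 23; total 238.
{A, C}: service 215 + fixed 38 = 253
{B, C}: service 215 + fixed 39 = 254
{A, B, C}: R1→C 3·16=48, R2→C 3·11=33, R3→C 2·23=46, R4→C 5·8=40, R5→C 4·12=48. Service 215; fixed 54; total 269.
(All 7 nonempty subsets were checked; C only is lowest.)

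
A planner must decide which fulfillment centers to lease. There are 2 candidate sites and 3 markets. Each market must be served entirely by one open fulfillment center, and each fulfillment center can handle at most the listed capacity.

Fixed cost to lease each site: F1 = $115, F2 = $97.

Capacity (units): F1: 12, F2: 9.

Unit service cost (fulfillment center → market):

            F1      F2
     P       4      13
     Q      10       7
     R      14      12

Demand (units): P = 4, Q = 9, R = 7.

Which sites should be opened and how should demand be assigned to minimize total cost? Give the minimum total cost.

Open {F1, F2}: P→F1 4·4=16, Q→F2 7·9=63, R→F1 14·7=98.
Loads: F1 carries 11/12, F2 carries 9/9. Service 177; fixed 212; total 389.

Minimum total cost: 389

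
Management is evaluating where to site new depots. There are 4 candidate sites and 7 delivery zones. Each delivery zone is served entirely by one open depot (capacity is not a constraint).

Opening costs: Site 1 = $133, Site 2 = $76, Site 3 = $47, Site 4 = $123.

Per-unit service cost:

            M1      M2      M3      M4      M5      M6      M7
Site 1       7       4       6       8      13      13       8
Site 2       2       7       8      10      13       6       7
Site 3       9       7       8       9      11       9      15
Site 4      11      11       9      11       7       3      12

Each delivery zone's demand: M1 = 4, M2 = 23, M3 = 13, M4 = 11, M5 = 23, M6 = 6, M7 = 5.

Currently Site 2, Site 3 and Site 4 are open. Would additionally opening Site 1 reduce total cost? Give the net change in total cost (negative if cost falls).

Current service cost with {Site 2, Site 3, Site 4}: 586.
Adding Site 1: each delivery zone re-picks its cheapest; new service cost 480, saving 106.
Extra fixed cost: 133. Net change = 133 − 106 = 27.
(Totals: 832 → 859.)

No — net change +27 (cost rises by 27).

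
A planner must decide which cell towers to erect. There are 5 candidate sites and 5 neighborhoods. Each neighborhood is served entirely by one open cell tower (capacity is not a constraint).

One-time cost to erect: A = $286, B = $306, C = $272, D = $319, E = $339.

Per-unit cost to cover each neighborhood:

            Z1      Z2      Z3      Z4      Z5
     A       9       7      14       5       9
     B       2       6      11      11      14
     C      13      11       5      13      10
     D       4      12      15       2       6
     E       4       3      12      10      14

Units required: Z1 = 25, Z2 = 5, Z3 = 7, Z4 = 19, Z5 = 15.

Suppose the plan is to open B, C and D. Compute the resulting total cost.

Total cost: 1140

Each neighborhood is assigned to its cheapest site among the open ones.
{B, C, D}: Z1→B 2·25=50, Z2→B 6·5=30, Z3→C 5·7=35, Z4→D 2·19=38, Z5→D 6·15=90. Service 243; fixed 897; total 1140.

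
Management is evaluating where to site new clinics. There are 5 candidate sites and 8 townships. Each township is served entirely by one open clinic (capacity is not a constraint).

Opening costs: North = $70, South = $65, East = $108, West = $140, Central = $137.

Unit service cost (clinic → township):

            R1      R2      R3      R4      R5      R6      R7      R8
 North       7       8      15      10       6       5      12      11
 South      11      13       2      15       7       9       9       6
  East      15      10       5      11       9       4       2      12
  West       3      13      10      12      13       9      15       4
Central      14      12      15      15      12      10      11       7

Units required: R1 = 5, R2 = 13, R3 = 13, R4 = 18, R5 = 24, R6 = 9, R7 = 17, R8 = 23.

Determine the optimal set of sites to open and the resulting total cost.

For any fixed open set, each township goes to its cheapest open site; total = fixed + service.
{North, South, East}: R1→North 7·5=35, R2→North 8·13=104, R3→South 2·13=26, R4→North 10·18=180, R5→North 6·24=144, R6→East 4·9=36, R7→East 2·17=34, R8→South 6·23=138. Service 697; fixed 243; total 940.
{South, East}: service 785 + fixed 173 = 958
{North, South}: R1→North 7·5=35, R2→North 8·13=104, R3→South 2·13=26, R4→North 10·18=180, R5→North 6·24=144, R6→North 5·9=45, R7→South 9·17=153, R8→South 6·23=138. Service 825; fixed 135; total 960.
{North, South, East, West, Central}: service 631 + fixed 520 = 1151
No other subset beats 940.

Open North, South and East; minimum total cost 940.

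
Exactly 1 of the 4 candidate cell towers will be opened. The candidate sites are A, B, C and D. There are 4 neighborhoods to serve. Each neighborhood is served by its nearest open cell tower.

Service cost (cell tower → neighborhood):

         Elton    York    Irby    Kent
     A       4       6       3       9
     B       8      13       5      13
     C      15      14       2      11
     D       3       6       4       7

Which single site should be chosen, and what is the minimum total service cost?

With exactly 1 open, each neighborhood uses its cheapest among the chosen.
{D}: Elton→D 3, York→D 6, Irby→D 4, Kent→D 7. Service cost 20.
{A}: service cost 22
{B}: service cost 39
Among all 4 size-1 choices, {D} is lowest.

Choose D only; total service cost 20.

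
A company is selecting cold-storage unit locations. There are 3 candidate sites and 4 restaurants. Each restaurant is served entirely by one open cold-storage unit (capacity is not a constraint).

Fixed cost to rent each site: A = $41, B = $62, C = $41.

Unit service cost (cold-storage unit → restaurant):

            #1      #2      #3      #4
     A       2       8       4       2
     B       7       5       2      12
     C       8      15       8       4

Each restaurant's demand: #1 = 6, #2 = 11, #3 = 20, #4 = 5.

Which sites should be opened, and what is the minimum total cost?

Open A and B; minimum total cost 220.

For any fixed open set, each restaurant goes to its cheapest open site; total = fixed + service.
{A, B}: #1→A 2·6=12, #2→B 5·11=55, #3→B 2·20=40, #4→A 2·5=10. Service 117; fixed 103; total 220.
{A}: #1→A 2·6=12, #2→A 8·11=88, #3→A 4·20=80, #4→A 2·5=10. Service 190; fixed 41; total 231.
{B}: #1→B 7·6=42, #2→B 5·11=55, #3→B 2·20=40, #4→B 12·5=60. Service 197; fixed 62; total 259.
{A, B, C}: #1→A 2·6=12, #2→B 5·11=55, #3→B 2·20=40, #4→A 2·5=10. Service 117; fixed 144; total 261.
No other subset beats 220.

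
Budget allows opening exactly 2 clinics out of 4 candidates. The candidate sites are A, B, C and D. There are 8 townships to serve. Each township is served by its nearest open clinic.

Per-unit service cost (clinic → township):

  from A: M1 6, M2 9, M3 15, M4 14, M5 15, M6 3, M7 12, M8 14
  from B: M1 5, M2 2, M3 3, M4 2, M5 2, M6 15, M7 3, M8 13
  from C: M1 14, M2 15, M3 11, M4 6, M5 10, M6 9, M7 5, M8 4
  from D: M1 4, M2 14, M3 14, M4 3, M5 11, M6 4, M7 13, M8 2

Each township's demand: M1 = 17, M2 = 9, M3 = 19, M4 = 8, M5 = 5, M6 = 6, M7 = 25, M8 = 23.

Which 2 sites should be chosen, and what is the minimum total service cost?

With exactly 2 open, each township uses its cheapest among the chosen.
{B, D}: M1→D 4·17=68, M2→B 2·9=18, M3→B 3·19=57, M4→B 2·8=16, M5→B 2·5=10, M6→D 4·6=24, M7→B 3·25=75, M8→D 2·23=46. Service cost 314.
{B, C}: service cost 407
{A, B}: service cost 578
Among all 6 size-2 choices, {B, D} is lowest.

Choose B and D; total service cost 314.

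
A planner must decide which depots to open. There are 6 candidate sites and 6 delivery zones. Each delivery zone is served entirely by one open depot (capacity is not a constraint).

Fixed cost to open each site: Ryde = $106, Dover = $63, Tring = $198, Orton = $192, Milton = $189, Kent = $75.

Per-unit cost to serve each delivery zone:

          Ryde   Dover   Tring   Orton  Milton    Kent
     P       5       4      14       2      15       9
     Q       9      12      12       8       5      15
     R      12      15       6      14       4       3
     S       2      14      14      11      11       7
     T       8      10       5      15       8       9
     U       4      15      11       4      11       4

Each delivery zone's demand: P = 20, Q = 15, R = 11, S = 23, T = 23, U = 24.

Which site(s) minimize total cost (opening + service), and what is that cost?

For any fixed open set, each delivery zone goes to its cheapest open site; total = fixed + service.
{Ryde, Kent}: P→Ryde 5·20=100, Q→Ryde 9·15=135, R→Kent 3·11=33, S→Ryde 2·23=46, T→Ryde 8·23=184, U→Ryde 4·24=96. Service 594; fixed 181; total 775.
{Ryde}: service 693 + fixed 106 = 799
{Ryde, Dover, Kent}: P→Dover 4·20=80, Q→Ryde 9·15=135, R→Kent 3·11=33, S→Ryde 2·23=46, T→Ryde 8·23=184, U→Ryde 4·24=96. Service 574; fixed 244; total 818.
{Ryde, Dover, Tring, Orton, Milton, Kent}: service 405 + fixed 823 = 1228
No other subset beats 775.

Open Ryde and Kent; minimum total cost 775.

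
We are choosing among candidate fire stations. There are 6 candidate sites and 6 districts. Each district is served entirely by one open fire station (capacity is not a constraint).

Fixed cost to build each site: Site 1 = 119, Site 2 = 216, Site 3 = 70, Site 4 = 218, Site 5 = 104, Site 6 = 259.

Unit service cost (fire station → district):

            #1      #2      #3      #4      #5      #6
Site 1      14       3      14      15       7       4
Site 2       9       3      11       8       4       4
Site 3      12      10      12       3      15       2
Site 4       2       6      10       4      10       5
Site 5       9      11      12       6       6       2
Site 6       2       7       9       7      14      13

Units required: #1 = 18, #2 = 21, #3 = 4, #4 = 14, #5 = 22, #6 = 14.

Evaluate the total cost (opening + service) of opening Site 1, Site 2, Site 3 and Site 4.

Each district is assigned to its cheapest site among the open ones.
{Site 1, Site 2, Site 3, Site 4}: #1→Site 4 2·18=36, #2→Site 1 3·21=63, #3→Site 4 10·4=40, #4→Site 3 3·14=42, #5→Site 2 4·22=88, #6→Site 3 2·14=28. Service 297; fixed 623; total 920.

Total cost: 920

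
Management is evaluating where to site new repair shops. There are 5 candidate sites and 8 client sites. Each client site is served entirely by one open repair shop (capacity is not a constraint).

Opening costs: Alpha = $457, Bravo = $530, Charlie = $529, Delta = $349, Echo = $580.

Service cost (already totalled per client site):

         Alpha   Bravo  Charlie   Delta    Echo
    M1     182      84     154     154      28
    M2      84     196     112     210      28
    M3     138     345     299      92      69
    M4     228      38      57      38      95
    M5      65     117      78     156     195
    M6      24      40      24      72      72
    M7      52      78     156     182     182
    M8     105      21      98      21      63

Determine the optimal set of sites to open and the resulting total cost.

Open Delta only; minimum total cost 1274.

For any fixed open set, each client site goes to its cheapest open site; total = fixed + service.
{Delta}: M1→Delta 154, M2→Delta 210, M3→Delta 92, M4→Delta 38, M5→Delta 156, M6→Delta 72, M7→Delta 182, M8→Delta 21. Service 925; fixed 349; total 1274.
{Echo}: service 732 + fixed 580 = 1312
{Alpha}: service 878 + fixed 457 = 1335
{Alpha, Bravo, Charlie, Delta, Echo}: service 325 + fixed 2445 = 2770
No other subset beats 1274.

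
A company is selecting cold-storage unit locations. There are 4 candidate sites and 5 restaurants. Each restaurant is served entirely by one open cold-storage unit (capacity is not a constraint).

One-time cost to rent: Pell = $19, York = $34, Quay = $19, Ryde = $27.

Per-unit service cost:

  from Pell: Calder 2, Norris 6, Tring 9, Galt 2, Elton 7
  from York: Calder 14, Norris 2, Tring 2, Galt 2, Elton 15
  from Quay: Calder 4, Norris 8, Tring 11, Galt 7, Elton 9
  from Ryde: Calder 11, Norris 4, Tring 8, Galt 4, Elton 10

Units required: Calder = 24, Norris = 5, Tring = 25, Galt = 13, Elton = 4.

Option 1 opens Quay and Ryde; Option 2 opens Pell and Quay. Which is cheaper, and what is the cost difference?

Option 1: {Quay, Ryde}: Calder→Quay 4·24=96, Norris→Ryde 4·5=20, Tring→Ryde 8·25=200, Galt→Ryde 4·13=52, Elton→Quay 9·4=36. Service 404; fixed 46; total 450.
Option 2: {Pell, Quay}: Calder→Pell 2·24=48, Norris→Pell 6·5=30, Tring→Pell 9·25=225, Galt→Pell 2·13=26, Elton→Pell 7·4=28. Service 357; fixed 38; total 395.
Difference: |450 − 395| = 55.

Option 2 is cheaper by 55.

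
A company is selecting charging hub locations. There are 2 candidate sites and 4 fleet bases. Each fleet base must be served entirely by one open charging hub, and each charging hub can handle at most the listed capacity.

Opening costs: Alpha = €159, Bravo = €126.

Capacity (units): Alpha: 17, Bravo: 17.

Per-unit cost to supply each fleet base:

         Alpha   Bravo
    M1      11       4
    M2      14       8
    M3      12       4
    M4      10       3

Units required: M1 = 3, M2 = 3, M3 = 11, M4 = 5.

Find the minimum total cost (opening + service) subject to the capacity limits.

Open {Alpha, Bravo}: M1→Bravo 4·3=12, M2→Bravo 8·3=24, M3→Bravo 4·11=44, M4→Alpha 10·5=50.
Loads: Alpha carries 5/17, Bravo carries 17/17. Service 130; fixed 285; total 415.
Next best feasible plan costs 419.

Minimum total cost: 415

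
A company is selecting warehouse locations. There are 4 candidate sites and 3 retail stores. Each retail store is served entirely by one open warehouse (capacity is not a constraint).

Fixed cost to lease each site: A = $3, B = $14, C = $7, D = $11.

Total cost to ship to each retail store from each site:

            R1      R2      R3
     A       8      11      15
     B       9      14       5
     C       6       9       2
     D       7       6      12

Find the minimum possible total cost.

Minimum total cost: 24

For any fixed open set, each retail store goes to its cheapest open site; total = fixed + service.
{C}: R1→C 6, R2→C 9, R3→C 2. Service 17; fixed 7; total 24.
{A, C}: service 17 + fixed 10 = 27
{C, D}: service 14 + fixed 18 = 32
{A, B, C, D}: R1→C 6, R2→D 6, R3→C 2. Service 14; fixed 35; total 49.
(All 15 nonempty subsets were checked; C only is lowest.)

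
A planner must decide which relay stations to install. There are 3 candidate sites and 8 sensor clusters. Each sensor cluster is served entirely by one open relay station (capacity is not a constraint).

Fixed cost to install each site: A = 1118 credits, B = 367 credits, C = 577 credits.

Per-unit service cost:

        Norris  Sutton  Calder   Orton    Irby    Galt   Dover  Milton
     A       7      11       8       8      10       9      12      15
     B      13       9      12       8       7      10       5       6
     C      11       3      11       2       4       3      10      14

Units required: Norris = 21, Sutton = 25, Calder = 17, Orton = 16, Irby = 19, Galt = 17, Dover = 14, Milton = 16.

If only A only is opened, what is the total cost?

Each sensor cluster is assigned to its cheapest site among the open ones.
{A}: Norris→A 7·21=147, Sutton→A 11·25=275, Calder→A 8·17=136, Orton→A 8·16=128, Irby→A 10·19=190, Galt→A 9·17=153, Dover→A 12·14=168, Milton→A 15·16=240. Service 1437; fixed 1118; total 2555.

Total cost: 2555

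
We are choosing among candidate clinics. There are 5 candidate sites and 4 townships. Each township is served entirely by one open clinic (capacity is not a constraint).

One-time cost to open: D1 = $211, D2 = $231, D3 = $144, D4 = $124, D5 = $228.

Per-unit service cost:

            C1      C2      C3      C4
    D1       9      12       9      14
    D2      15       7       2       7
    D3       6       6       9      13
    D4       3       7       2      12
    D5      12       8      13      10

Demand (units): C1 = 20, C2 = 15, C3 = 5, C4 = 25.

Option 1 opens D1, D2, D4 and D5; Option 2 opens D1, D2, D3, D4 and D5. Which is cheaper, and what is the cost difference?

Option 1 is cheaper by 129.

Option 1: {D1, D2, D4, D5}: C1→D4 3·20=60, C2→D2 7·15=105, C3→D2 2·5=10, C4→D2 7·25=175. Service 350; fixed 794; total 1144.
Option 2: {D1, D2, D3, D4, D5}: C1→D4 3·20=60, C2→D3 6·15=90, C3→D2 2·5=10, C4→D2 7·25=175. Service 335; fixed 938; total 1273.
Difference: |1144 − 1273| = 129.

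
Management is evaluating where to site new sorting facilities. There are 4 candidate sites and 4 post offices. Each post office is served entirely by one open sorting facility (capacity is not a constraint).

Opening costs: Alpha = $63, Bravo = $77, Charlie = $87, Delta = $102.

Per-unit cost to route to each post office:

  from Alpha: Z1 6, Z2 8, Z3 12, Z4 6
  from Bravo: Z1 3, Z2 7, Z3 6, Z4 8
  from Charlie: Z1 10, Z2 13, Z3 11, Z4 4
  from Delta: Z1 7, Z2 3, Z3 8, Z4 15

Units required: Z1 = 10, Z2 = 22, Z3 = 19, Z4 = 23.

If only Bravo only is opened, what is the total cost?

Each post office is assigned to its cheapest site among the open ones.
{Bravo}: Z1→Bravo 3·10=30, Z2→Bravo 7·22=154, Z3→Bravo 6·19=114, Z4→Bravo 8·23=184. Service 482; fixed 77; total 559.

Total cost: 559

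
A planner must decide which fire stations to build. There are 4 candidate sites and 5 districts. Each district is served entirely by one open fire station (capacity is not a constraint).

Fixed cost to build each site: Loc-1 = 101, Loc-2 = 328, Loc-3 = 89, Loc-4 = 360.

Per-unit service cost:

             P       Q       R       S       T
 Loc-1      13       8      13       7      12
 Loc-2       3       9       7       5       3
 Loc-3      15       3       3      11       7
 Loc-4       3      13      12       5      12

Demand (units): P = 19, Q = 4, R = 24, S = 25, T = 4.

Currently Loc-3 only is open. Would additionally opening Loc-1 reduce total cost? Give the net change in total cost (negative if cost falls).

Yes — net change −37 (cost falls by 37).

Current service cost with {Loc-3}: 672.
Adding Loc-1: each district re-picks its cheapest; new service cost 534, saving 138.
Extra fixed cost: 101. Net change = 101 − 138 = -37.
(Totals: 761 → 724.)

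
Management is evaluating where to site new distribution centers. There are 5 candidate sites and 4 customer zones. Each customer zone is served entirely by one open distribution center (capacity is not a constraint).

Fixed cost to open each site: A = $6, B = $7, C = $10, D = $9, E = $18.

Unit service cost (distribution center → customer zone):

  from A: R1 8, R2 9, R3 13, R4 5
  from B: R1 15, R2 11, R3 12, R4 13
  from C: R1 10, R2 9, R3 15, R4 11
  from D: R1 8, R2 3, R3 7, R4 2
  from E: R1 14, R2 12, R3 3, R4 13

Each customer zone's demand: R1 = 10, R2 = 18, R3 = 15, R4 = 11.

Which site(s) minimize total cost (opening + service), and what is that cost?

For any fixed open set, each customer zone goes to its cheapest open site; total = fixed + service.
{D, E}: R1→D 8·10=80, R2→D 3·18=54, R3→E 3·15=45, R4→D 2·11=22. Service 201; fixed 27; total 228.
{A, D, E}: R1→A 8·10=80, R2→D 3·18=54, R3→E 3·15=45, R4→D 2·11=22. Service 201; fixed 33; total 234.
{B, D, E}: R1→D 8·10=80, R2→D 3·18=54, R3→E 3·15=45, R4→D 2·11=22. Service 201; fixed 34; total 235.
{A, B, C, D, E}: R1→A 8·10=80, R2→D 3·18=54, R3→E 3·15=45, R4→D 2·11=22. Service 201; fixed 50; total 251.
No other subset beats 228.

Open D and E; minimum total cost 228.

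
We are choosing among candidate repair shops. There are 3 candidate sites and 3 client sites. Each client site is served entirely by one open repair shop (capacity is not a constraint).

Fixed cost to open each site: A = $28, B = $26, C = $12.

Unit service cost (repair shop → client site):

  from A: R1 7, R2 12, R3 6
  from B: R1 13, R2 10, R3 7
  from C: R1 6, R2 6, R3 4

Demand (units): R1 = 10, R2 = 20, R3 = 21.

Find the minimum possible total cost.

Minimum total cost: 276

For any fixed open set, each client site goes to its cheapest open site; total = fixed + service.
{C}: R1→C 6·10=60, R2→C 6·20=120, R3→C 4·21=84. Service 264; fixed 12; total 276.
{B, C}: service 264 + fixed 38 = 302
{A, C}: service 264 + fixed 40 = 304
{A, B, C}: service 264 + fixed 66 = 330
No other subset beats 276.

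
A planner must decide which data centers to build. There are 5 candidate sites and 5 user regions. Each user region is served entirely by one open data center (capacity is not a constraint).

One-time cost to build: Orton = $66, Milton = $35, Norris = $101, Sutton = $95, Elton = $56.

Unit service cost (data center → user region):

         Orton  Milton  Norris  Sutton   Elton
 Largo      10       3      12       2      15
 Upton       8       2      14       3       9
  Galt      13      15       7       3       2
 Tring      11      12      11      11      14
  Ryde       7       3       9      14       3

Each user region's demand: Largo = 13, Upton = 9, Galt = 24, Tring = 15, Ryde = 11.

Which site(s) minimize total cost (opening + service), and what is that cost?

For any fixed open set, each user region goes to its cheapest open site; total = fixed + service.
{Milton, Elton}: Largo→Milton 3·13=39, Upton→Milton 2·9=18, Galt→Elton 2·24=48, Tring→Milton 12·15=180, Ryde→Milton 3·11=33. Service 318; fixed 91; total 409.
{Milton, Sutton}: service 314 + fixed 130 = 444
{Sutton, Elton}: service 299 + fixed 151 = 450
{Orton, Milton, Norris, Sutton, Elton}: service 290 + fixed 353 = 643
No other subset beats 409.

Open Milton and Elton; minimum total cost 409.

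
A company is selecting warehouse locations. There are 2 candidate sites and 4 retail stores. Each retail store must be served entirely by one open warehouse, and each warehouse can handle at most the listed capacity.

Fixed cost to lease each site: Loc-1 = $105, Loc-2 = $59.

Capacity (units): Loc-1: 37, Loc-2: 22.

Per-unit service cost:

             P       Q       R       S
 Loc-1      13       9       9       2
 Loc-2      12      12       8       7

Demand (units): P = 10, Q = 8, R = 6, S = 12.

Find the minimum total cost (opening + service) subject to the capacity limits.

Minimum total cost: 385

Open {Loc-1}: P→Loc-1 13·10=130, Q→Loc-1 9·8=72, R→Loc-1 9·6=54, S→Loc-1 2·12=24.
Loads: Loc-1 carries 36/37. Service 280; fixed 105; total 385.
Next best feasible plan costs 428.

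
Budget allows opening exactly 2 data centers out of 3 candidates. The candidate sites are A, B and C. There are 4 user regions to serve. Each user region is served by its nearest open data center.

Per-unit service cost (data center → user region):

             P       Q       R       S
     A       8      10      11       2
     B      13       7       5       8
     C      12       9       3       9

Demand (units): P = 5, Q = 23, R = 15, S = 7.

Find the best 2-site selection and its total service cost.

With exactly 2 open, each user region uses its cheapest among the chosen.
{A, B}: P→A 8·5=40, Q→B 7·23=161, R→B 5·15=75, S→A 2·7=14. Service cost 290.
{A, C}: service cost 306
{B, C}: service cost 322
Among all 3 size-2 choices, {A, B} is lowest.

Choose A and B; total service cost 290.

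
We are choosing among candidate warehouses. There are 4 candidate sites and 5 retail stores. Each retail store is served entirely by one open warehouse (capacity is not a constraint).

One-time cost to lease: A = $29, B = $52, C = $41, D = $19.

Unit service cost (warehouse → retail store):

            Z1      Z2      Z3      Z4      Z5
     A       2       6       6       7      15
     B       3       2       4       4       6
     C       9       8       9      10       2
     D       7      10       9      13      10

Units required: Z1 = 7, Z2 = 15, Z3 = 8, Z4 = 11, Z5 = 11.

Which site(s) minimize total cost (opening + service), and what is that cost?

For any fixed open set, each retail store goes to its cheapest open site; total = fixed + service.
{B, C}: Z1→B 3·7=21, Z2→B 2·15=30, Z3→B 4·8=32, Z4→B 4·11=44, Z5→C 2·11=22. Service 149; fixed 93; total 242.
{B}: Z1→B 3·7=21, Z2→B 2·15=30, Z3→B 4·8=32, Z4→B 4·11=44, Z5→B 6·11=66. Service 193; fixed 52; total 245.
{B, C, D}: service 149 + fixed 112 = 261
{A, B, C, D}: service 142 + fixed 141 = 283
No other subset beats 242.

Open B and C; minimum total cost 242.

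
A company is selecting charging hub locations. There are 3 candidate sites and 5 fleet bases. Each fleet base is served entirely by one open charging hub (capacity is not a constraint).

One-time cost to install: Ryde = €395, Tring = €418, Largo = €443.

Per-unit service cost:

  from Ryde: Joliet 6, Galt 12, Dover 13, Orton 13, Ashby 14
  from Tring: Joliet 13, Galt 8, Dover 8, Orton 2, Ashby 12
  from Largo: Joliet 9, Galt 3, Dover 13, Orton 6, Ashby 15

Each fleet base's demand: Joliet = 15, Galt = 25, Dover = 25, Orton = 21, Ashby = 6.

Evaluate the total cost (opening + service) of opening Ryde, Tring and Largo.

Total cost: 1735

Each fleet base is assigned to its cheapest site among the open ones.
{Ryde, Tring, Largo}: Joliet→Ryde 6·15=90, Galt→Largo 3·25=75, Dover→Tring 8·25=200, Orton→Tring 2·21=42, Ashby→Tring 12·6=72. Service 479; fixed 1256; total 1735.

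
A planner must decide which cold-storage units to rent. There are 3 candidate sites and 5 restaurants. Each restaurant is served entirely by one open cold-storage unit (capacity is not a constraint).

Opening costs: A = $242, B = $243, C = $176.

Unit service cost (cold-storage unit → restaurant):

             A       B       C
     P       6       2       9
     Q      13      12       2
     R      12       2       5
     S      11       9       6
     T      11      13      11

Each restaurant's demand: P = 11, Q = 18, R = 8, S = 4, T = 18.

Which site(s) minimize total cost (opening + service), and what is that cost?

For any fixed open set, each restaurant goes to its cheapest open site; total = fixed + service.
{C}: P→C 9·11=99, Q→C 2·18=36, R→C 5·8=40, S→C 6·4=24, T→C 11·18=198. Service 397; fixed 176; total 573.
{B, C}: service 296 + fixed 419 = 715
{B}: service 524 + fixed 243 = 767
{A, B, C}: P→B 2·11=22, Q→C 2·18=36, R→B 2·8=16, S→C 6·4=24, T→A 11·18=198. Service 296; fixed 661; total 957.
No other subset beats 573.

Open C only; minimum total cost 573.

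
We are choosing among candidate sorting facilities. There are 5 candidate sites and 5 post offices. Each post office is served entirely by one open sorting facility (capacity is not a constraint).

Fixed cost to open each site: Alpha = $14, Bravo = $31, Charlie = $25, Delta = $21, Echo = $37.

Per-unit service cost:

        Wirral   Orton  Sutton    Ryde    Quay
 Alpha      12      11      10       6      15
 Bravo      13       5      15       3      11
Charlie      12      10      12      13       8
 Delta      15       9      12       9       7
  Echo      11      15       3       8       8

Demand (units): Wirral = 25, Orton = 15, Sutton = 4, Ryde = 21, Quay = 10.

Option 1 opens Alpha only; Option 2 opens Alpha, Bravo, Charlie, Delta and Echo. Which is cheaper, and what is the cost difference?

Option 2 is cheaper by 172.

Option 1: {Alpha}: Wirral→Alpha 12·25=300, Orton→Alpha 11·15=165, Sutton→Alpha 10·4=40, Ryde→Alpha 6·21=126, Quay→Alpha 15·10=150. Service 781; fixed 14; total 795.
Option 2: {Alpha, Bravo, Charlie, Delta, Echo}: Wirral→Echo 11·25=275, Orton→Bravo 5·15=75, Sutton→Echo 3·4=12, Ryde→Bravo 3·21=63, Quay→Delta 7·10=70. Service 495; fixed 128; total 623.
Difference: |795 − 623| = 172.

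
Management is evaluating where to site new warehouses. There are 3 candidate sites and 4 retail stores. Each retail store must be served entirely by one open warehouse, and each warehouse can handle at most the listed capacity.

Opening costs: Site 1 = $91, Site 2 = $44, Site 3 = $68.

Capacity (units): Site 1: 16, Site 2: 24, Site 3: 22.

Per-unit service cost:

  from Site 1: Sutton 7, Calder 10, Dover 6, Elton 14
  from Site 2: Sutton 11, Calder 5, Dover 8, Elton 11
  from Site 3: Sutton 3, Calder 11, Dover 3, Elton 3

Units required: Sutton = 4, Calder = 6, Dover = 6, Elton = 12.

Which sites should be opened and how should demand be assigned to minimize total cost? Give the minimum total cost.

Minimum total cost: 208

Open {Site 2, Site 3}: Sutton→Site 3 3·4=12, Calder→Site 2 5·6=30, Dover→Site 3 3·6=18, Elton→Site 3 3·12=36.
Loads: Site 2 carries 6/24, Site 3 carries 22/22. Service 96; fixed 112; total 208.
Next best feasible plan costs 238.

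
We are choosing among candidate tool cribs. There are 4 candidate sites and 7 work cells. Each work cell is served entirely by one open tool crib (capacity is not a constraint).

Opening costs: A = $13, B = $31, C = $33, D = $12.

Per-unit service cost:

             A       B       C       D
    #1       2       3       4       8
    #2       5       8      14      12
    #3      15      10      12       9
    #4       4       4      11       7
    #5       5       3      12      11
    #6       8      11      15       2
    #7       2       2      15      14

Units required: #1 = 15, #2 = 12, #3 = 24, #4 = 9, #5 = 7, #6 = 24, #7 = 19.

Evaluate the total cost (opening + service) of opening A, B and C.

Each work cell is assigned to its cheapest site among the open ones.
{A, B, C}: #1→A 2·15=30, #2→A 5·12=60, #3→B 10·24=240, #4→A 4·9=36, #5→B 3·7=21, #6→A 8·24=192, #7→A 2·19=38. Service 617; fixed 77; total 694.

Total cost: 694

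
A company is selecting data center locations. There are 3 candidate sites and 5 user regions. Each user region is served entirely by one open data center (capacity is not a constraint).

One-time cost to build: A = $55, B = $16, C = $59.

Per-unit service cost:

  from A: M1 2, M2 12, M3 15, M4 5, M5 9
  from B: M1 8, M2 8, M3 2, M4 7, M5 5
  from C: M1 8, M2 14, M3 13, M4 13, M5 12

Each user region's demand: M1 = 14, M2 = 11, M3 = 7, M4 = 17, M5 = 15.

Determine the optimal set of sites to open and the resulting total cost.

For any fixed open set, each user region goes to its cheapest open site; total = fixed + service.
{A, B}: M1→A 2·14=28, M2→B 8·11=88, M3→B 2·7=14, M4→A 5·17=85, M5→B 5·15=75. Service 290; fixed 71; total 361.
{A, B, C}: M1→A 2·14=28, M2→B 8·11=88, M3→B 2·7=14, M4→A 5·17=85, M5→B 5·15=75. Service 290; fixed 130; total 420.
{B}: M1→B 8·14=112, M2→B 8·11=88, M3→B 2·7=14, M4→B 7·17=119, M5→B 5·15=75. Service 408; fixed 16; total 424.
No other subset beats 361.

Open A and B; minimum total cost 361.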